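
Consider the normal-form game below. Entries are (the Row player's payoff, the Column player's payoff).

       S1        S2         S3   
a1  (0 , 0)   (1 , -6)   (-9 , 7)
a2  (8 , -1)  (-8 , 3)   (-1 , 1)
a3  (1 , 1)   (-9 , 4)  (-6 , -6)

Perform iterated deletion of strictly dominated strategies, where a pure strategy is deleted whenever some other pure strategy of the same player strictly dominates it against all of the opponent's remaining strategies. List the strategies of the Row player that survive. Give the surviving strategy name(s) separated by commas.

For the Row player, a2 strictly dominates a3 on the remaining columns (S1: 8>1, S2: -8>-9, S3: -1>-6); eliminate a3.
The Column player's strategy S1 is strictly dominated by S3 (a1: 7>0, a2: 1>-1) and is removed.
Among the remaining strategies, none is strictly dominated by another pure strategy of the same player, so the elimination stops.
Surviving strategies — the Row player: {a1, a2}; the Column player: {S2, S3}.

a1, a2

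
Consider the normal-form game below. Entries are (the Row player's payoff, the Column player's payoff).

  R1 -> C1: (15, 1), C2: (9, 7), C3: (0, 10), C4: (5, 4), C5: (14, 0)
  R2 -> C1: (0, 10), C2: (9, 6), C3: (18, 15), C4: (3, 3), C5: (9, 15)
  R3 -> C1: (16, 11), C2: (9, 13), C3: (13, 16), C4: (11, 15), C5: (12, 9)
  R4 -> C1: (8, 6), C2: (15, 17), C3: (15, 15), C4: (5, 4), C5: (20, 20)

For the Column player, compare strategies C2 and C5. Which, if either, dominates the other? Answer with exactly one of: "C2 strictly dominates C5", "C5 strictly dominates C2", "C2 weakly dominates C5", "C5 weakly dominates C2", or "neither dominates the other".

neither dominates the other

C2's payoffs vs C5's, by the Row player's action — R1: 7>0, R2: 6<15, R3: 13>9, R4: 17<20.
C2 does better at R1, R3 but worse at R2, R4; neither strategy dominates the other.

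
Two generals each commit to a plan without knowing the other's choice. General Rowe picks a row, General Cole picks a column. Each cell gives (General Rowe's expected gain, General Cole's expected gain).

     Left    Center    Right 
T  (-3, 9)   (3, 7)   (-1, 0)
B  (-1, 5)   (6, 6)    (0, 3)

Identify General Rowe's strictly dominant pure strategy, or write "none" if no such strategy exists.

B vs T: Left: -1>-3, Center: 6>3, Right: 0>-1.
B strictly beats every other strategy against every opponent action, so it is strictly dominant.

B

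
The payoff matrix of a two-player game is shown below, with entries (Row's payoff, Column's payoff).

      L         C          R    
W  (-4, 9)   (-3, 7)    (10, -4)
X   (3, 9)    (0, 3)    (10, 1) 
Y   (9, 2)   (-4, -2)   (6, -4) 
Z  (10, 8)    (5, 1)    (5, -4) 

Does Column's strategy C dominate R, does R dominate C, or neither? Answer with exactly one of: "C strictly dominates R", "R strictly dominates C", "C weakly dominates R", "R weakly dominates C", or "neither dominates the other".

C strictly dominates R

C's payoffs vs R's, by Row's action — W: 7>-4, X: 3>1, Y: -2>-4, Z: 1>-4.
C gives a strictly higher payoff against each opponent action, so C strictly dominates R.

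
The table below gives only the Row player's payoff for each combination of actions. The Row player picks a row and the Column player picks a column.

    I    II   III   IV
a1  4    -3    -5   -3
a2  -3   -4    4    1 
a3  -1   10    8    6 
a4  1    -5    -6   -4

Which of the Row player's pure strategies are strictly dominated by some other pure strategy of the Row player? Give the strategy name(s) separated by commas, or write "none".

a2, a4

a1: no other strategy beats it everywhere (a2 at I (4>-3); a3 at I (4>-1); a4 at I (4>1)).
a2: dominated, since a3 does at least as well everywhere (I: -1>-3, II: 10>-4, III: 8>4, IV: 6>1).
a3: no other strategy beats it everywhere (a1 at II (10>-3); a2 at I (-1>-3); a4 at II (10>-5)).
a4: dominated, since a1 does at least as well everywhere (I: 4>1, II: -3>-5, III: -5>-6, IV: -3>-4).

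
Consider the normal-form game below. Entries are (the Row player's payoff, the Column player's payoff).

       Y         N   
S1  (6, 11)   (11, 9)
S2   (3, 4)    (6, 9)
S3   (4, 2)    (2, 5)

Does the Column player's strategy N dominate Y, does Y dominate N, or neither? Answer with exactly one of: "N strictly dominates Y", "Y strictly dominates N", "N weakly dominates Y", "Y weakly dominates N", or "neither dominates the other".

N's payoffs vs Y's, by the Row player's action — S1: 9<11, S2: 9>4, S3: 5>2.
N does better at S2, S3 but worse at S1; neither strategy dominates the other.

neither dominates the other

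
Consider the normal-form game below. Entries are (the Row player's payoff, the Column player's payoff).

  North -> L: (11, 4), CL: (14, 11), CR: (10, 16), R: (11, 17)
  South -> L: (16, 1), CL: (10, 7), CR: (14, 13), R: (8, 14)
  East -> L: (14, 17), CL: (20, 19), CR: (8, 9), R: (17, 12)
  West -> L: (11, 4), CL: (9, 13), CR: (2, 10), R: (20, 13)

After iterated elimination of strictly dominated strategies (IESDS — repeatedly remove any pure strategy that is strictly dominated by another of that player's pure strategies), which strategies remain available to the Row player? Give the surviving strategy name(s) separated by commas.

East, West

Column L is eliminated: CL beats it against every remaining row (North: 11>4, South: 7>1, East: 19>17, West: 13>4).
The Column player's strategy CR is strictly dominated by R (North: 17>16, South: 14>13, East: 12>9, West: 13>10) and is removed.
The Row player's strategy North is strictly dominated by East (CL: 20>14, R: 17>11) and is removed.
For the Row player, East strictly dominates South on the remaining columns (CL: 20>10, R: 17>8); eliminate South.
Among the remaining strategies, none is strictly dominated by another pure strategy of the same player, so the elimination stops.
Surviving strategies — the Row player: {East, West}; the Column player: {CL, R}.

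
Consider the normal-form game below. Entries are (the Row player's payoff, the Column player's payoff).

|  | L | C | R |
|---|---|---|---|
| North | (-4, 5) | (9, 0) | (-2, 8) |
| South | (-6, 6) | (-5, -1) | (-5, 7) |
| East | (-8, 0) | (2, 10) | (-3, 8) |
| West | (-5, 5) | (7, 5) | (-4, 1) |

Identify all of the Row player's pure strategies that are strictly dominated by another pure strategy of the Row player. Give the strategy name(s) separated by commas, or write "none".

South, East, West

Nothing dominates North: South at L (-4>-6); East at L (-4>-8); West at L (-4>-5).
South: dominated, since North does at least as well everywhere (L: -4>-6, C: 9>-5, R: -2>-5).
North strictly dominates East — L: -4>-8, C: 9>2, R: -2>-3.
West is strictly dominated by North (L: -4>-5, C: 9>7, R: -2>-4).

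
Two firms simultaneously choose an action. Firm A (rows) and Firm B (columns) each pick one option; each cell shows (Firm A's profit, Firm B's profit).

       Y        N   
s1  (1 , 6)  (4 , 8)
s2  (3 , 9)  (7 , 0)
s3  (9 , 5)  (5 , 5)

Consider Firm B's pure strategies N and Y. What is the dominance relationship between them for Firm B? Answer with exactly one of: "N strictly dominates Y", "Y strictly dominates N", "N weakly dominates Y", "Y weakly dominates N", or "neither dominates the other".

neither dominates the other

N's payoffs vs Y's, by Firm A's action — s1: 8>6, s2: 0<9, s3: 5=5.
N does better at s1 but worse at s2; neither strategy dominates the other.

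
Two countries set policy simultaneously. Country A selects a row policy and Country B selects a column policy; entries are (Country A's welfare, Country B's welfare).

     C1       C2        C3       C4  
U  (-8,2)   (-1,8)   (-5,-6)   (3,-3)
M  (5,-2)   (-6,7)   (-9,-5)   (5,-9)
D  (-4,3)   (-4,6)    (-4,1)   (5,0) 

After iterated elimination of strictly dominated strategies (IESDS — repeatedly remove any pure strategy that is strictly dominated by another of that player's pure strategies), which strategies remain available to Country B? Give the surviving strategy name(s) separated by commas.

Country B's strategy C1 is strictly dominated by C2 (U: 8>2, M: 7>-2, D: 6>3) and is removed.
Country B's strategy C3 is strictly dominated by C2 (U: 8>-6, M: 7>-5, D: 6>1) and is removed.
Column C4 is eliminated: C2 beats it against every remaining row (U: 8>-3, M: 7>-9, D: 6>0).
Country A's strategy M is strictly dominated by U (C2: -1>-6) and is removed.
Row D is eliminated: U beats it against every remaining column (C2: -1>-4).
Among the remaining strategies, none is strictly dominated by another pure strategy of the same player, so the elimination stops.
Surviving strategies — Country A: {U}; Country B: {C2}.

C2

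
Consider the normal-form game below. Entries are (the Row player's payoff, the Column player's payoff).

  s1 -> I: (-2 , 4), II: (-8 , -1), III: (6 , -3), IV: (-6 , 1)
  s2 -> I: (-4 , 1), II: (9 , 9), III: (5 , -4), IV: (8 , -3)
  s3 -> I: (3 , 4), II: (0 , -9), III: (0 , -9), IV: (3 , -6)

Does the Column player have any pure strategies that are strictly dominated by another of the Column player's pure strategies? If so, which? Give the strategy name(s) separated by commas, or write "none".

I is not dominated — it holds its own against II at s1 (4>-1); III at s1 (4>-3); IV at s1 (4>1).
Nothing dominates II: I at s2 (9>1); III at s1 (-1>-3); IV at s2 (9>-3).
I strictly dominates III — s1: 4>-3, s2: 1>-4, s3: 4>-9.
IV is strictly dominated by I (s1: 4>1, s2: 1>-3, s3: 4>-6).

III, IV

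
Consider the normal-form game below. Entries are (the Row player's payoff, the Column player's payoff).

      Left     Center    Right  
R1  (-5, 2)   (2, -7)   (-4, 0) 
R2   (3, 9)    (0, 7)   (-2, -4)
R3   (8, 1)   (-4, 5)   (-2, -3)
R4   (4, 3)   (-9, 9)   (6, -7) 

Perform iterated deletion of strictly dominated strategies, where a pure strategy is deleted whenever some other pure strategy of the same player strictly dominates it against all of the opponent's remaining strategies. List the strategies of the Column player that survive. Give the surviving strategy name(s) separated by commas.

Left, Center

The Column player's strategy Right is strictly dominated by Left (R1: 2>0, R2: 9>-4, R3: 1>-3, R4: 3>-7) and is removed.
For the Row player, R3 strictly dominates R4 on the remaining columns (Left: 8>4, Center: -4>-9); eliminate R4.
Among the remaining strategies, none is strictly dominated by another pure strategy of the same player, so the elimination stops.
Surviving strategies — the Row player: {R1, R2, R3}; the Column player: {Left, Center}.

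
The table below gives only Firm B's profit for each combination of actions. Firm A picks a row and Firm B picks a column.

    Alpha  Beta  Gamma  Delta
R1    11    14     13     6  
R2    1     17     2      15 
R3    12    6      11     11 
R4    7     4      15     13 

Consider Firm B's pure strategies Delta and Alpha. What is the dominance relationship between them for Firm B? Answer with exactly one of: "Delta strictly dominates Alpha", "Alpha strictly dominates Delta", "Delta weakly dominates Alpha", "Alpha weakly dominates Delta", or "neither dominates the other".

neither dominates the other

Delta's payoffs vs Alpha's, by Firm A's action — R1: 6<11, R2: 15>1, R3: 11<12, R4: 13>7.
Delta does better at R2, R4 but worse at R1, R3; neither strategy dominates the other.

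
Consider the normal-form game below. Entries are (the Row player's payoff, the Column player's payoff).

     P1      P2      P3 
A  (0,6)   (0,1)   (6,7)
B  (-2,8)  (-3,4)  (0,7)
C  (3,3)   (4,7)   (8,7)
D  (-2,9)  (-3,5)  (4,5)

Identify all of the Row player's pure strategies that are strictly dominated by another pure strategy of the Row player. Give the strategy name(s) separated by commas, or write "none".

A, B, D

A is strictly dominated by C (P1: 3>0, P2: 4>0, P3: 8>6).
B: dominated, since A does at least as well everywhere (P1: 0>-2, P2: 0>-3, P3: 6>0).
C is not dominated — it holds its own against A at P1 (3>0); B at P1 (3>-2); D at P1 (3>-2).
D: dominated, since A does at least as well everywhere (P1: 0>-2, P2: 0>-3, P3: 6>4).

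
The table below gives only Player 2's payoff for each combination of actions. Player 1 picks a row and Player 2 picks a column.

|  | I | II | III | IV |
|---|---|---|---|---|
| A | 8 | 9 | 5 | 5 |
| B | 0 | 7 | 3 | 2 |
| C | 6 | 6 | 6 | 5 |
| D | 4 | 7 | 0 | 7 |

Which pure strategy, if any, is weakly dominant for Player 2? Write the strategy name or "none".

II vs I: A: 9>8, B: 7>0, C: 6=6, D: 7>4.
II vs III: A: 9>5, B: 7>3, C: 6=6, D: 7>0.
II vs IV: A: 9>5, B: 7>2, C: 6>5, D: 7=7.
II is at least as good as every other strategy against every opponent action, so it is weakly dominant.

II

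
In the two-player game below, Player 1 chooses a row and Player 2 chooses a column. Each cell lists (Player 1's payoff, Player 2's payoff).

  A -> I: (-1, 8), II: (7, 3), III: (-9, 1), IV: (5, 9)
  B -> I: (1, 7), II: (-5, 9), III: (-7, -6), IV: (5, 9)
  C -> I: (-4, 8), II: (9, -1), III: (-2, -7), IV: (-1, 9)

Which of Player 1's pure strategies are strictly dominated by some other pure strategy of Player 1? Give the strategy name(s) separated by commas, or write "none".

none

A is not dominated — it holds its own against B at II (7>-5); C at I (-1>-4).
Nothing dominates B: A at I (1>-1); C at I (1>-4).
C: no other strategy beats it everywhere (A at II (9>7); B at II (9>-5)).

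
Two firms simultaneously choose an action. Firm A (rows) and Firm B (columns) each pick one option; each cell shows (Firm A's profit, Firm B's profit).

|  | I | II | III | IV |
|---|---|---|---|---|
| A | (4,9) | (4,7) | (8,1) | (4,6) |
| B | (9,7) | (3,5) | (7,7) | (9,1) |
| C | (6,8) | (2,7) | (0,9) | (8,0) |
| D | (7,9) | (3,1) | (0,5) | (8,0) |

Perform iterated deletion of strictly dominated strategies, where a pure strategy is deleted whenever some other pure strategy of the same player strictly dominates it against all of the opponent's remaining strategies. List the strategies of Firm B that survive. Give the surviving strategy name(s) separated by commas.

Firm A's strategy C is strictly dominated by B (I: 9>6, II: 3>2, III: 7>0, IV: 9>8) and is removed.
For Firm B, I strictly dominates II on the remaining rows (A: 9>7, B: 7>5, D: 9>1); eliminate II.
Firm A's strategy D is strictly dominated by B (I: 9>7, III: 7>0, IV: 9>8) and is removed.
Firm B's strategy IV is strictly dominated by I (A: 9>6, B: 7>1) and is removed.
Among the remaining strategies, none is strictly dominated by another pure strategy of the same player, so the elimination stops.
Surviving strategies — Firm A: {A, B}; Firm B: {I, III}.

I, III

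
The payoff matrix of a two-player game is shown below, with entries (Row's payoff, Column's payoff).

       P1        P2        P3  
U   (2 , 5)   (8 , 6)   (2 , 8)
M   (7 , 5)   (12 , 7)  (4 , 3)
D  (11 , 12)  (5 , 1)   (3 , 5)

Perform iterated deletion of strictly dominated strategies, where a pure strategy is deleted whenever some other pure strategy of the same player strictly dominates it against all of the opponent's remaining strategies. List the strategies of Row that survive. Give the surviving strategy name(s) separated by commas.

M, D

Row's strategy U is strictly dominated by M (P1: 7>2, P2: 12>8, P3: 4>2) and is removed.
For Column, P1 strictly dominates P3 on the remaining rows (M: 5>3, D: 12>5); eliminate P3.
Among the remaining strategies, none is strictly dominated by another pure strategy of the same player, so the elimination stops.
Surviving strategies — Row: {M, D}; Column: {P1, P2}.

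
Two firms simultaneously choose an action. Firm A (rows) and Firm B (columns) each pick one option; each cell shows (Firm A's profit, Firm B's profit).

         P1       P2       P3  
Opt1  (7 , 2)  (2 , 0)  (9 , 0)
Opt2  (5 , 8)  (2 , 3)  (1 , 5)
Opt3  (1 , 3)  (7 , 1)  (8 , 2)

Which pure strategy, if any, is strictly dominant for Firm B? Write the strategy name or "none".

P1

P1 vs P2: Opt1: 2>0, Opt2: 8>3, Opt3: 3>1.
P1 vs P3: Opt1: 2>0, Opt2: 8>5, Opt3: 3>2.
P1 strictly beats every other strategy against every opponent action, so it is strictly dominant.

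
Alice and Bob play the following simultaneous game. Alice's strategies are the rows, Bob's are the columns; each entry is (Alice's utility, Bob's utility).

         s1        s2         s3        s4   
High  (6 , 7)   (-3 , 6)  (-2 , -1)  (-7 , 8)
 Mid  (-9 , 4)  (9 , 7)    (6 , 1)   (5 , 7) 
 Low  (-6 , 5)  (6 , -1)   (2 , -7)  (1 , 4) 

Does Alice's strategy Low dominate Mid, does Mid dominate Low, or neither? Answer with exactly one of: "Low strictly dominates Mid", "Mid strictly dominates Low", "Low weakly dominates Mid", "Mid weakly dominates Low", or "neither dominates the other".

Compare Low to Mid across each opponent action: s1: -6>-9, s2: 6<9, s3: 2<6, s4: 1<5.
Low does better at s1 but worse at s2, s3, s4; neither strategy dominates the other.

neither dominates the other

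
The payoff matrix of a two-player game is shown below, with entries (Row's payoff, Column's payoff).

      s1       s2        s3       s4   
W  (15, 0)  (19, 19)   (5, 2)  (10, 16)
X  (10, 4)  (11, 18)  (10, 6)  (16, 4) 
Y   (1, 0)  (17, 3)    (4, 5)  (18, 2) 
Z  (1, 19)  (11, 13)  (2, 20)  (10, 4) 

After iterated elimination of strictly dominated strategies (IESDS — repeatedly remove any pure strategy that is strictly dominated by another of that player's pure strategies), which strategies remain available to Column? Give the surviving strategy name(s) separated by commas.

s2

Column s1 is eliminated: s3 beats it against every remaining row (W: 2>0, X: 6>4, Y: 5>0, Z: 20>19).
Row Z is eliminated: Y beats it against every remaining column (s2: 17>11, s3: 4>2, s4: 18>10).
For Column, s2 strictly dominates s4 on the remaining rows (W: 19>16, X: 18>4, Y: 3>2); eliminate s4.
For Row, W strictly dominates Y on the remaining columns (s2: 19>17, s3: 5>4); eliminate Y.
Column s3 is eliminated: s2 beats it against every remaining row (W: 19>2, X: 18>6).
Row's strategy X is strictly dominated by W (s2: 19>11) and is removed.
Among the remaining strategies, none is strictly dominated by another pure strategy of the same player, so the elimination stops.
Surviving strategies — Row: {W}; Column: {s2}.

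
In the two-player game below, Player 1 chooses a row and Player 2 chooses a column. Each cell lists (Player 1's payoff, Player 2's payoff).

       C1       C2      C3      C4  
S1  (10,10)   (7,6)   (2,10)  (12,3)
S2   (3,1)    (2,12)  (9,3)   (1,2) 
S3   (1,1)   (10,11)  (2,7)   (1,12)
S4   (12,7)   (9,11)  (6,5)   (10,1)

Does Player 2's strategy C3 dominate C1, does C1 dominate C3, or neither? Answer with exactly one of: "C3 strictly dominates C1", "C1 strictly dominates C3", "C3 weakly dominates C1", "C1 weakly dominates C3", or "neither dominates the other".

neither dominates the other

Compare C3 to C1 across each opponent action: S1: 10=10, S2: 3>1, S3: 7>1, S4: 5<7.
C3 does better at S2, S3 but worse at S4; neither strategy dominates the other.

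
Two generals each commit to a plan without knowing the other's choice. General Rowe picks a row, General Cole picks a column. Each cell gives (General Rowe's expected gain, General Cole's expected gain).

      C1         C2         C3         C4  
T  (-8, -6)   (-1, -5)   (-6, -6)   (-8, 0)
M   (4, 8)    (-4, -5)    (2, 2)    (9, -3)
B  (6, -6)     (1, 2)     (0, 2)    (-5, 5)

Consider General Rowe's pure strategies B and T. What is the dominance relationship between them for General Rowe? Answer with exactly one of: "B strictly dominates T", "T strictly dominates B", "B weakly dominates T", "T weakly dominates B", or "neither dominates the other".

B's payoffs vs T's, by General Cole's action — C1: 6>-8, C2: 1>-1, C3: 0>-6, C4: -5>-8.
Every comparison favours B, so B strictly dominates T.

B strictly dominates T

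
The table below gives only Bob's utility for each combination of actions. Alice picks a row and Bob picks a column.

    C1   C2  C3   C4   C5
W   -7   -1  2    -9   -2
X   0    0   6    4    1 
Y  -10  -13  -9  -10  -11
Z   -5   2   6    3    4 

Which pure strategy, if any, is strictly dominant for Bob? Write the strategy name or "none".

C3

C3 vs C1: W: 2>-7, X: 6>0, Y: -9>-10, Z: 6>-5.
C3 vs C2: W: 2>-1, X: 6>0, Y: -9>-13, Z: 6>2.
C3 vs C4: W: 2>-9, X: 6>4, Y: -9>-10, Z: 6>3.
C3 vs C5: W: 2>-2, X: 6>1, Y: -9>-11, Z: 6>4.
C3 strictly beats every other strategy against every opponent action, so it is strictly dominant.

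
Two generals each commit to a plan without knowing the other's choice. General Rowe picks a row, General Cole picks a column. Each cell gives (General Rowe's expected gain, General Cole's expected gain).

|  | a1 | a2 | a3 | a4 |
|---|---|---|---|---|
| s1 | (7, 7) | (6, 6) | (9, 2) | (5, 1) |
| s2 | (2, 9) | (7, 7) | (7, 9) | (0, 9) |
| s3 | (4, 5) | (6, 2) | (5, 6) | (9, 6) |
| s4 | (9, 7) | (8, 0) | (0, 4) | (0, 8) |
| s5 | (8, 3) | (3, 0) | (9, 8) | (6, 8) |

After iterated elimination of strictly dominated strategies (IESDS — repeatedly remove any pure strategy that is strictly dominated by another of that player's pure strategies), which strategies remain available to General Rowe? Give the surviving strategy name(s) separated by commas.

s1, s3, s4, s5

For General Cole, a1 strictly dominates a2 on the remaining rows (s1: 7>6, s2: 9>7, s3: 5>2, s4: 7>0, s5: 3>0); eliminate a2.
Row s2 is eliminated: s1 beats it against every remaining column (a1: 7>2, a3: 9>7, a4: 5>0).
Among the remaining strategies, none is strictly dominated by another pure strategy of the same player, so the elimination stops.
Surviving strategies — General Rowe: {s1, s3, s4, s5}; General Cole: {a1, a3, a4}.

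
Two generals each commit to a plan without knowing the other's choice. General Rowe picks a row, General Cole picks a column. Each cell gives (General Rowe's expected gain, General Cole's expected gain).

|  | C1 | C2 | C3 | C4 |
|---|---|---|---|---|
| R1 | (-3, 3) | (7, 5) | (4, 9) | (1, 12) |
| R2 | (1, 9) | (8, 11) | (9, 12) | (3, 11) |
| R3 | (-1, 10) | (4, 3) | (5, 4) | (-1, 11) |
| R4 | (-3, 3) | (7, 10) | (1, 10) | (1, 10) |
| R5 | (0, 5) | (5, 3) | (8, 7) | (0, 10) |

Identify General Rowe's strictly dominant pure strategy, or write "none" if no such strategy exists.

R2

R2 vs R1: C1: 1>-3, C2: 8>7, C3: 9>4, C4: 3>1.
R2 vs R3: C1: 1>-1, C2: 8>4, C3: 9>5, C4: 3>-1.
R2 vs R4: C1: 1>-3, C2: 8>7, C3: 9>1, C4: 3>1.
R2 vs R5: C1: 1>0, C2: 8>5, C3: 9>8, C4: 3>0.
R2 strictly beats every other strategy against every opponent action, so it is strictly dominant.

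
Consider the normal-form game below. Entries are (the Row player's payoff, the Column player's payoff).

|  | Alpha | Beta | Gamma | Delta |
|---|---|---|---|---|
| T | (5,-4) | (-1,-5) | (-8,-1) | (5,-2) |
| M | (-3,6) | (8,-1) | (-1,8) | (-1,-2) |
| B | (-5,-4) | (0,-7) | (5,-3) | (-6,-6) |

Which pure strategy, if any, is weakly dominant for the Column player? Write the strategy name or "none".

Gamma vs Alpha: T: -1>-4, M: 8>6, B: -3>-4.
Gamma vs Beta: T: -1>-5, M: 8>-1, B: -3>-7.
Gamma vs Delta: T: -1>-2, M: 8>-2, B: -3>-6.
Gamma is at least as good as every other strategy against every opponent action, so it is weakly dominant.

Gamma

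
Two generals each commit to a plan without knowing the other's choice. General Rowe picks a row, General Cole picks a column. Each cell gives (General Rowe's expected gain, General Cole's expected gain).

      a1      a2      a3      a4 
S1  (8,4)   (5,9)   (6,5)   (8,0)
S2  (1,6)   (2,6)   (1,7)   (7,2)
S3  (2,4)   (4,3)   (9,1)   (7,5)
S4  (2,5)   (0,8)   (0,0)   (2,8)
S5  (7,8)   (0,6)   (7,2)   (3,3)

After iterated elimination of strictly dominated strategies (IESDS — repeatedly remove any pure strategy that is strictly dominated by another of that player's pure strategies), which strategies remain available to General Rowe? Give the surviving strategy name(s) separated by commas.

S1

For General Rowe, S1 strictly dominates S2 on the remaining columns (a1: 8>1, a2: 5>2, a3: 6>1, a4: 8>7); eliminate S2.
For General Rowe, S1 strictly dominates S4 on the remaining columns (a1: 8>2, a2: 5>0, a3: 6>0, a4: 8>2); eliminate S4.
Column a3 is eliminated: a2 beats it against every remaining row (S1: 9>5, S3: 3>1, S5: 6>2).
For General Rowe, S1 strictly dominates S3 on the remaining columns (a1: 8>2, a2: 5>4, a4: 8>7); eliminate S3.
For General Rowe, S1 strictly dominates S5 on the remaining columns (a1: 8>7, a2: 5>0, a4: 8>3); eliminate S5.
General Cole's strategy a1 is strictly dominated by a2 (S1: 9>4) and is removed.
For General Cole, a2 strictly dominates a4 on the remaining rows (S1: 9>0); eliminate a4.
Among the remaining strategies, none is strictly dominated by another pure strategy of the same player, so the elimination stops.
Surviving strategies — General Rowe: {S1}; General Cole: {a2}.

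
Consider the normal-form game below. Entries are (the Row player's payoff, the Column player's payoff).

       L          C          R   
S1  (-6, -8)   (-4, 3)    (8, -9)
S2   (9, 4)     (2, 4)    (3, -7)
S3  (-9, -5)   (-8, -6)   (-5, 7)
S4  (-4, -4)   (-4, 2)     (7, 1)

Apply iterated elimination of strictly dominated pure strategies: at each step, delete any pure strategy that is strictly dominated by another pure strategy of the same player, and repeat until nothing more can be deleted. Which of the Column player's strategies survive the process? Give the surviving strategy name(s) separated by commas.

L, C

The Row player's strategy S3 is strictly dominated by S1 (L: -6>-9, C: -4>-8, R: 8>-5) and is removed.
The Column player's strategy R is strictly dominated by C (S1: 3>-9, S2: 4>-7, S4: 2>1) and is removed.
Row S1 is eliminated: S2 beats it against every remaining column (L: 9>-6, C: 2>-4).
For the Row player, S2 strictly dominates S4 on the remaining columns (L: 9>-4, C: 2>-4); eliminate S4.
Among the remaining strategies, none is strictly dominated by another pure strategy of the same player, so the elimination stops.
Surviving strategies — the Row player: {S2}; the Column player: {L, C}.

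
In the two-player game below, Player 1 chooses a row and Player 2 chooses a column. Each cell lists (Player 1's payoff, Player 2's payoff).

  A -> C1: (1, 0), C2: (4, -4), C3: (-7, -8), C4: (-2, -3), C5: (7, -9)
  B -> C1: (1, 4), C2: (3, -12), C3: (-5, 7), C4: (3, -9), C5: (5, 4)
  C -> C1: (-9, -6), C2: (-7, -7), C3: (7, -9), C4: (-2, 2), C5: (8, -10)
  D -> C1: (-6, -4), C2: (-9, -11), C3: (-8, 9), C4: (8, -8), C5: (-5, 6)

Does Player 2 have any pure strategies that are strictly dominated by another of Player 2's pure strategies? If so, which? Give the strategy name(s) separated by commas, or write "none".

C1 is not dominated — it holds its own against C2 at A (0>-4); C3 at A (0>-8); C4 at A (0>-3); C5 at A (0>-9).
C2: dominated, since C1 does at least as well everywhere (A: 0>-4, B: 4>-12, C: -6>-7, D: -4>-11).
Nothing dominates C3: C1 at B (7>4); C2 at B (7>-12); C4 at B (7>-9); C5 at A (-8>-9).
C4 is not dominated — it holds its own against C1 at C (2>-6); C2 at A (-3>-4); C3 at A (-3>-8); C5 at A (-3>-9).
C5 is strictly dominated by C3 (A: -8>-9, B: 7>4, C: -9>-10, D: 9>6).

C2, C5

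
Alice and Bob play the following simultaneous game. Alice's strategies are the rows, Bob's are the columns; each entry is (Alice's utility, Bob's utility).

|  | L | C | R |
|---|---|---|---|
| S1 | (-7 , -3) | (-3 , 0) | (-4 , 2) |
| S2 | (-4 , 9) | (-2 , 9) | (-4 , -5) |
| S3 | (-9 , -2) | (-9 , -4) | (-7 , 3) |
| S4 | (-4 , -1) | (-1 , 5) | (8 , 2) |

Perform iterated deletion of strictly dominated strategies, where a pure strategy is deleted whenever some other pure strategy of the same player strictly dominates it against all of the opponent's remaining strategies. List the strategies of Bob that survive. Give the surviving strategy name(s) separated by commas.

L, C

Row S1 is eliminated: S4 beats it against every remaining column (L: -4>-7, C: -1>-3, R: 8>-4).
Alice's strategy S3 is strictly dominated by S2 (L: -4>-9, C: -2>-9, R: -4>-7) and is removed.
Bob's strategy R is strictly dominated by C (S2: 9>-5, S4: 5>2) and is removed.
Among the remaining strategies, none is strictly dominated by another pure strategy of the same player, so the elimination stops.
Surviving strategies — Alice: {S2, S4}; Bob: {L, C}.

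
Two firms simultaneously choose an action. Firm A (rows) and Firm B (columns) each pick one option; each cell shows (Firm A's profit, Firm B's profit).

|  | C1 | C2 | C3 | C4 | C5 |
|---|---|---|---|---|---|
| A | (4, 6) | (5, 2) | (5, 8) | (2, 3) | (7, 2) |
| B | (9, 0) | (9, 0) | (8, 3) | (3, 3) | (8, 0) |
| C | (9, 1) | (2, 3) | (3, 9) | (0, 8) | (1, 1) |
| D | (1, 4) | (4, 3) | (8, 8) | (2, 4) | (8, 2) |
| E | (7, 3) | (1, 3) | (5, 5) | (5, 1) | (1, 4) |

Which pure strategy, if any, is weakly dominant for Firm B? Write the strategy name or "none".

C3

C3 vs C1: A: 8>6, B: 3>0, C: 9>1, D: 8>4, E: 5>3.
C3 vs C2: A: 8>2, B: 3>0, C: 9>3, D: 8>3, E: 5>3.
C3 vs C4: A: 8>3, B: 3=3, C: 9>8, D: 8>4, E: 5>1.
C3 vs C5: A: 8>2, B: 3>0, C: 9>1, D: 8>2, E: 5>4.
C3 is at least as good as every other strategy against every opponent action, so it is weakly dominant.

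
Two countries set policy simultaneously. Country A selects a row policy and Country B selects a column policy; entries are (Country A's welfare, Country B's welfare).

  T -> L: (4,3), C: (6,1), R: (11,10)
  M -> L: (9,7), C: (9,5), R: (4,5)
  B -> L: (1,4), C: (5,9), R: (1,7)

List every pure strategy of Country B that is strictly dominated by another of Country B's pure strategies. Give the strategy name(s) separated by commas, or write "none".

none

L is not dominated — it holds its own against C at T (3>1); R at M (7>5).
C: no other strategy beats it everywhere (L at B (9>4); R at M (5=5)).
R is not dominated — it holds its own against L at T (10>3); C at T (10>1).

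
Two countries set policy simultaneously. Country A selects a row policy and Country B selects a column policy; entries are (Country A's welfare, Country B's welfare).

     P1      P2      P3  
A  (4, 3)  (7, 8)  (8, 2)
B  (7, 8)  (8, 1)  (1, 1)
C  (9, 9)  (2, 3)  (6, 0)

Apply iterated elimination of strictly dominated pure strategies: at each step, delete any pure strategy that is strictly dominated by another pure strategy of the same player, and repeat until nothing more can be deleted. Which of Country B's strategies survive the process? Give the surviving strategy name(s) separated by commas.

Column P3 is eliminated: P1 beats it against every remaining row (A: 3>2, B: 8>1, C: 9>0).
Row A is eliminated: B beats it against every remaining column (P1: 7>4, P2: 8>7).
For Country B, P1 strictly dominates P2 on the remaining rows (B: 8>1, C: 9>3); eliminate P2.
Country A's strategy B is strictly dominated by C (P1: 9>7) and is removed.
Among the remaining strategies, none is strictly dominated by another pure strategy of the same player, so the elimination stops.
Surviving strategies — Country A: {C}; Country B: {P1}.

P1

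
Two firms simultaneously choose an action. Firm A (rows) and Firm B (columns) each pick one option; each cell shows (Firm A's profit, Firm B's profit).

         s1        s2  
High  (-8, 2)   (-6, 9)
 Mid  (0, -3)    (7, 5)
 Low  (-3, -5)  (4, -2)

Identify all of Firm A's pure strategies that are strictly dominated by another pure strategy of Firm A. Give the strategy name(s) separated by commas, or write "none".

High, Low

High is strictly dominated by Mid (s1: 0>-8, s2: 7>-6).
Mid: no other strategy beats it everywhere (High at s1 (0>-8); Low at s1 (0>-3)).
Low is strictly dominated by Mid (s1: 0>-3, s2: 7>4).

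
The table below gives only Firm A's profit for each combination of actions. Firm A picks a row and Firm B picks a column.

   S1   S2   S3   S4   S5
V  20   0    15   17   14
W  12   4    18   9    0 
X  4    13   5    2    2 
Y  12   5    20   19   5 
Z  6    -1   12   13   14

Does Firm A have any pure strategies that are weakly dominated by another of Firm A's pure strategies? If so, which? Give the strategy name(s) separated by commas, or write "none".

V is not dominated — it holds its own against W at S1 (20>12); X at S1 (20>4); Y at S1 (20>12); Z at S1 (20>6).
W: dominated, since Y does at least as well everywhere (S1: 12=12, S2: 5>4, S3: 20>18, S4: 19>9, S5: 5>0).
Nothing dominates X: V at S2 (13>0); W at S2 (13>4); Y at S2 (13>5); Z at S2 (13>-1).
Y is not dominated — it holds its own against V at S2 (5>0); W at S2 (5>4); X at S1 (12>4); Z at S1 (12>6).
Z: dominated, since V does at least as well everywhere (S1: 20>6, S2: 0>-1, S3: 15>12, S4: 17>13, S5: 14=14).

W, Z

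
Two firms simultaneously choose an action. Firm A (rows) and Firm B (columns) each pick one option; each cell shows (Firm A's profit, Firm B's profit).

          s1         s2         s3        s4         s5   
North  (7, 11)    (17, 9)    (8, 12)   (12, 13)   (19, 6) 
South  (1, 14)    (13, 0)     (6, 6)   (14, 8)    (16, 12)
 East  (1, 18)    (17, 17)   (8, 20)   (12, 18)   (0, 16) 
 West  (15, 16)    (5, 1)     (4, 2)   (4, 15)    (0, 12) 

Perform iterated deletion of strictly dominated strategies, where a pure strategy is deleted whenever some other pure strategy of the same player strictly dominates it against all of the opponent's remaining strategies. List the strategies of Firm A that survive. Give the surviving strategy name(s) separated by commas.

Column s2 is eliminated: s1 beats it against every remaining row (North: 11>9, South: 14>0, East: 18>17, West: 16>1).
Column s5 is eliminated: s1 beats it against every remaining row (North: 11>6, South: 14>12, East: 18>16, West: 16>12).
Among the remaining strategies, none is strictly dominated by another pure strategy of the same player, so the elimination stops.
Surviving strategies — Firm A: {North, South, East, West}; Firm B: {s1, s3, s4}.

North, South, East, West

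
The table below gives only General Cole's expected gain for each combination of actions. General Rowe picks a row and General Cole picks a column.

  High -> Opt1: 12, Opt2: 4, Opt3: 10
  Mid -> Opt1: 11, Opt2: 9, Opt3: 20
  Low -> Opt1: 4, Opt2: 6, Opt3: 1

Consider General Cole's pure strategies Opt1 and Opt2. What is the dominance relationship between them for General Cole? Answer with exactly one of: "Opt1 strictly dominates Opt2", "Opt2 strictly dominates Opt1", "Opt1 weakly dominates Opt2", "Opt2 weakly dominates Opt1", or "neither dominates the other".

Opt1's payoffs vs Opt2's, by General Rowe's action — High: 12>4, Mid: 11>9, Low: 4<6.
Opt1 does better at High, Mid but worse at Low; neither strategy dominates the other.

neither dominates the other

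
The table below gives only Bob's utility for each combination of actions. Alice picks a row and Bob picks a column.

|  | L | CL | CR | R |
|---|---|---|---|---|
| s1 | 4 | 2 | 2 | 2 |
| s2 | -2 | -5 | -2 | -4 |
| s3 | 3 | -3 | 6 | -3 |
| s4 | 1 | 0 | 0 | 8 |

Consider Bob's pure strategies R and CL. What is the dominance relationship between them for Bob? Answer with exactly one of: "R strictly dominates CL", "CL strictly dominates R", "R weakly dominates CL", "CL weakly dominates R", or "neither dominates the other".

Compare R to CL across every action of Alice: s1: 2=2, s2: -4>-5, s3: -3=-3, s4: 8>0.
R is at least as good everywhere and strictly better somewhere (tied only at s1, s3), so R weakly but not strictly dominates CL.

R weakly dominates CL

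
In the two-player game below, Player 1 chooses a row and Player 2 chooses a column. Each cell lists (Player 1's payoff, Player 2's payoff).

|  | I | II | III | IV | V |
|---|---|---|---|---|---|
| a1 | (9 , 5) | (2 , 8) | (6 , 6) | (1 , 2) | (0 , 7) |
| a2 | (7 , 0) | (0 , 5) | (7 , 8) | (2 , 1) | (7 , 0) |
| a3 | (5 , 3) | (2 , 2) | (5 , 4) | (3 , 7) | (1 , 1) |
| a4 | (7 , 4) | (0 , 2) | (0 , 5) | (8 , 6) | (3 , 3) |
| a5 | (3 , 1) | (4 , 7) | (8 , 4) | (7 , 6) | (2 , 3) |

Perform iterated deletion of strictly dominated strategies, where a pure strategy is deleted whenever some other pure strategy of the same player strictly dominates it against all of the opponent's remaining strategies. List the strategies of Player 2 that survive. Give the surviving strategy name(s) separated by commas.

Player 2's strategy I is strictly dominated by III (a1: 6>5, a2: 8>0, a3: 4>3, a4: 5>4, a5: 4>1) and is removed.
Player 1's strategy a1 is strictly dominated by a5 (II: 4>2, III: 8>6, IV: 7>1, V: 2>0) and is removed.
Row a3 is eliminated: a5 beats it against every remaining column (II: 4>2, III: 8>5, IV: 7>3, V: 2>1).
Column V is eliminated: III beats it against every remaining row (a2: 8>0, a4: 5>3, a5: 4>3).
Player 1's strategy a2 is strictly dominated by a5 (II: 4>0, III: 8>7, IV: 7>2) and is removed.
For Player 2, IV strictly dominates III on the remaining rows (a4: 6>5, a5: 6>4); eliminate III.
Among the remaining strategies, none is strictly dominated by another pure strategy of the same player, so the elimination stops.
Surviving strategies — Player 1: {a4, a5}; Player 2: {II, IV}.

II, IV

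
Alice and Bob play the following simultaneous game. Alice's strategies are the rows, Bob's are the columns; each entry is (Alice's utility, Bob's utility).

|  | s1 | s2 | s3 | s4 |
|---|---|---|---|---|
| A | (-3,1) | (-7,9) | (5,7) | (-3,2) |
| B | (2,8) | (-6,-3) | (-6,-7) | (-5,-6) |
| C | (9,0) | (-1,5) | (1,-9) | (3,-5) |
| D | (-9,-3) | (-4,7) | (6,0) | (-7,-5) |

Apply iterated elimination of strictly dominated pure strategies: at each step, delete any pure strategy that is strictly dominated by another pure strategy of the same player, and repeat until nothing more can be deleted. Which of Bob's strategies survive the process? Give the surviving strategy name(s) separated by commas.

For Alice, C strictly dominates B on the remaining columns (s1: 9>2, s2: -1>-6, s3: 1>-6, s4: 3>-5); eliminate B.
Bob's strategy s1 is strictly dominated by s2 (A: 9>1, C: 5>0, D: 7>-3) and is removed.
Column s3 is eliminated: s2 beats it against every remaining row (A: 9>7, C: 5>-9, D: 7>0).
For Alice, C strictly dominates A on the remaining columns (s2: -1>-7, s4: 3>-3); eliminate A.
For Alice, C strictly dominates D on the remaining columns (s2: -1>-4, s4: 3>-7); eliminate D.
Column s4 is eliminated: s2 beats it against every remaining row (C: 5>-5).
Among the remaining strategies, none is strictly dominated by another pure strategy of the same player, so the elimination stops.
Surviving strategies — Alice: {C}; Bob: {s2}.

s2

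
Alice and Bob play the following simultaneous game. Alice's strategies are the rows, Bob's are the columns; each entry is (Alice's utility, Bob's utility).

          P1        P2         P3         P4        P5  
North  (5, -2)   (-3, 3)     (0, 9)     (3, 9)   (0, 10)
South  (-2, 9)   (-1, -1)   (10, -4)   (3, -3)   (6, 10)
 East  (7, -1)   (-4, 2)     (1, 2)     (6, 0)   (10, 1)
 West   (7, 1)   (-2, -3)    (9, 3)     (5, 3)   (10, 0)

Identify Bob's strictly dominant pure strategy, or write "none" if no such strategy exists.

P1 fails to dominate P2 at North (-2<3).
P2 fails to dominate P1 at South (-1<9).
P3 fails to dominate P1 at South (-4<9).
P4 fails to dominate P1 at South (-3<9).
P5 fails to dominate P1 at West (0<1).
No single strategy dominates all the others.

none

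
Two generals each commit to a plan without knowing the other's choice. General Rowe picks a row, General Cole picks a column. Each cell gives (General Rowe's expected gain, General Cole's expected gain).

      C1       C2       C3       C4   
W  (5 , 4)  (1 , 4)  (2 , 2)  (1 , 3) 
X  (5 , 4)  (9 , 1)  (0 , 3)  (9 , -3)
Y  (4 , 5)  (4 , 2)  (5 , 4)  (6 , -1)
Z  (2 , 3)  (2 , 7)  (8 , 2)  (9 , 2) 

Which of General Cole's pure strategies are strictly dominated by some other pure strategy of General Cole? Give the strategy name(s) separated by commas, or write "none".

C1 is not dominated — it holds its own against C2 at W (4=4); C3 at W (4>2); C4 at W (4>3).
Nothing dominates C2: C1 at W (4=4); C3 at W (4>2); C4 at W (4>3).
C3: dominated, since C1 does at least as well everywhere (W: 4>2, X: 4>3, Y: 5>4, Z: 3>2).
C1 strictly dominates C4 — W: 4>3, X: 4>-3, Y: 5>-1, Z: 3>2.

C3, C4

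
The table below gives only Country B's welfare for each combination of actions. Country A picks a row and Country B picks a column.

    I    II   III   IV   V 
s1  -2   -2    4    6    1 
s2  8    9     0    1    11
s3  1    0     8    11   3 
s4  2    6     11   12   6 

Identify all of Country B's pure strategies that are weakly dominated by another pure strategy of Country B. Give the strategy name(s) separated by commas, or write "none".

I: dominated, since V does at least as well everywhere (s1: 1>-2, s2: 11>8, s3: 3>1, s4: 6>2).
V weakly dominates II — s1: 1>-2, s2: 11>9, s3: 3>0, s4: 6=6.
III is weakly dominated by IV (s1: 6>4, s2: 1>0, s3: 11>8, s4: 12>11).
Nothing dominates IV: I at s1 (6>-2); II at s1 (6>-2); III at s1 (6>4); V at s1 (6>1).
Nothing dominates V: I at s1 (1>-2); II at s1 (1>-2); III at s2 (11>0); IV at s2 (11>1).

I, II, III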